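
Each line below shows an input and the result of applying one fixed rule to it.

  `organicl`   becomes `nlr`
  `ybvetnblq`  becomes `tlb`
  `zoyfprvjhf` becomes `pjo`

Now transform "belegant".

In each case the input is transformed by: keep one character in every 3, starting at position 2 (positions 2nd, 5th, 8th, ...), then move the first character to the end.
For "belegant", step one produces "egt"; step two turns that into "gte".
(Check on "zoyfprvjhf": → "opj" → "pjo" ✓)

gte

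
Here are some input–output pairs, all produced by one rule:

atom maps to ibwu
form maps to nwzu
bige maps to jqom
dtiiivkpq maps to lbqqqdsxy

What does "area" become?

The pattern: shift every letter 8 places forward in the alphabet (wrapping around).
"area" → "izmi".

izmi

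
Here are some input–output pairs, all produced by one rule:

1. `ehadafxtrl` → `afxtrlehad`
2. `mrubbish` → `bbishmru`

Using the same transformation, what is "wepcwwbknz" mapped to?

wwbknzwepc

Each output is the input with this applied: move the last character to the front, then swap the front and back halves of the string.
Working it through for "wepcwwbknz": intermediate "zwepcwwbkn", final "wwbknzwepc".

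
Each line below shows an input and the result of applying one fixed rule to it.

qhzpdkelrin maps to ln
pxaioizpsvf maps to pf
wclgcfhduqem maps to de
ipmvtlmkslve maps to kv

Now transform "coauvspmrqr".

mr

The pattern: keep one character in every 3, starting at position 2 (positions 2nd, 5th, 8th, ...), then delete the first 2 characters.
Applying both steps to "coauvspmrqr": "ovmr", then "mr".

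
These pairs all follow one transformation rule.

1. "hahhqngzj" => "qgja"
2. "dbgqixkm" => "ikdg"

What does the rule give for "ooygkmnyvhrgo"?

The rule is to move the first 3 characters to the end (rotate left by 3), then keep every other character starting from the second (positions 2nd, 4th, 6th, ...).
Applying both steps to "ooygkmnyvhrgo": "gkmnyvhrgoooy", then "knvroo".

knvroo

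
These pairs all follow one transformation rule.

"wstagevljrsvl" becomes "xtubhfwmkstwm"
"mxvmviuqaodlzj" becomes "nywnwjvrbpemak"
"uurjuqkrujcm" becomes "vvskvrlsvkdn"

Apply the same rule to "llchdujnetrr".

mmdievkofuss

What's happening: shift every letter 1 place forward in the alphabet (wrapping around).
For "llchdujnetrr" the result is "mmdievkofuss".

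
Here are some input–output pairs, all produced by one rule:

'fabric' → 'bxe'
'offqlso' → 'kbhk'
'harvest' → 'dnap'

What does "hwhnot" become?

Looking at the pairs, the operation is to keep every other character starting from the first (positions 1st, 3rd, 5th, ...), then shift every letter 4 places backward in the alphabet (wrapping around).
For "hwhnot", step one produces "hho"; step two turns that into "ddk".

ddk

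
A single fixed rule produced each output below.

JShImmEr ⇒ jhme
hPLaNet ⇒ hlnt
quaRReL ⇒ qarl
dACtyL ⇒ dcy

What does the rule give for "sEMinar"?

The pattern: keep every other character starting from the first (positions 1st, 3rd, 5th, ...), then convert every letter to lowercase.
"sEMinar" → "sMnr" → "smnr".
(Check on "hPLaNet": → "hLNt" → "hlnt" ✓)

smnr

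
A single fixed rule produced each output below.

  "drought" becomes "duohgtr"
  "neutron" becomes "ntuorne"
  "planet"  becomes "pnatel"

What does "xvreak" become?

Rule — swap each adjacent pair of characters (1↔2, 3↔4, ...), then move the first character to the end.
"xvreak" → "vxerka" → "xerkav".

xerkav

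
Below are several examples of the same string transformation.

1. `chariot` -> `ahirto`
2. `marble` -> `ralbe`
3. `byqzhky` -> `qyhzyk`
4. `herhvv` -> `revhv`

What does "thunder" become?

uhdnre

Looking at the pairs, the operation is to delete the first character, then swap each adjacent pair of characters (1↔2, 3↔4, ...).
For "thunder", step one produces "hunder"; step two turns that into "uhdnre".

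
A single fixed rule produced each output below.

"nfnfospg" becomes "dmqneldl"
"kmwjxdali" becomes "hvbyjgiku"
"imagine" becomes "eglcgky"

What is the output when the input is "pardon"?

In each case the input is transformed by: shift every letter 2 places backward in the alphabet (wrapping around), then move the first 3 characters to the end (rotate left by 3).
On "pardon": the first step gives "nypbml", and the second then gives "bmlnyp".

bmlnyp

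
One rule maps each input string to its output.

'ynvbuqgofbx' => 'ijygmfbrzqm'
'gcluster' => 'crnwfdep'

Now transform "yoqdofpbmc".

The transformation: move the last character to the front, then shift every letter 11 places forward in the alphabet (wrapping around).
Working it through for "yoqdofpbmc": intermediate "cyoqdofpbm", final "njzbozqamx".

njzbozqamx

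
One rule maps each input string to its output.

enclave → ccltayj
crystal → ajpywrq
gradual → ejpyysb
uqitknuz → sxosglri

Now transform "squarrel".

What's happening: shift every letter 2 places backward in the alphabet (wrapping around), then take characters alternately from the front and the back (1st, last, 2nd, 2nd-last, ...).
Starting from "squarrel": after the first operation, "qosyppcj"; after the second, "qjocspyp".

qjocspyp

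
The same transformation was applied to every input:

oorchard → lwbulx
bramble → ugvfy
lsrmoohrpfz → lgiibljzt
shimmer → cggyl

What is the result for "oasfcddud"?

Each output is the input with this applied: delete the first 2 characters, then shift every letter 6 places backward in the alphabet (wrapping around).
For "oasfcddud", step one produces "sfcddud"; step two turns that into "mzwxxox".

mzwxxox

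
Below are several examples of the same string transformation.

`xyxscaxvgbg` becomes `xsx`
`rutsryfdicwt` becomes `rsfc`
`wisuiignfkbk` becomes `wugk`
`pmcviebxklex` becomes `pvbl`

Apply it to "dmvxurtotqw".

dxt

The transformation: delete the last 2 characters, then keep one character in every 3, starting at position 1 (positions 1st, 4th, 7th, ...).
On "dmvxurtotqw": the first step gives "dmvxurtot", and the second then gives "dxt".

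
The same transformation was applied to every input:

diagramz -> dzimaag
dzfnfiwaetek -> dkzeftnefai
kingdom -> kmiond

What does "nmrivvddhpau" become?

numarpihvdv

Rule — take characters alternately from the front and the back (1st, last, 2nd, 2nd-last, ...), then delete the last character.
So "nmrivvddhpau" becomes "numarpihvdv".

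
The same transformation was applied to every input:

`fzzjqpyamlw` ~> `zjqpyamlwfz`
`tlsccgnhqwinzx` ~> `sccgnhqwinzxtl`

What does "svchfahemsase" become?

The transformation: move the first 2 characters to the end (rotate left by 2).
For "svchfahemsase" the result is "chfahemsasesv".

chfahemsasesv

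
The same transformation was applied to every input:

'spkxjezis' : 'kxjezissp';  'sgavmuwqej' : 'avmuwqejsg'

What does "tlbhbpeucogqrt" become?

bhbpeucogqrttl

Each output is the input with this applied: move the first 2 characters to the end (rotate left by 2).
On "tlbhbpeucogqrt" that produces "bhbpeucogqrttl".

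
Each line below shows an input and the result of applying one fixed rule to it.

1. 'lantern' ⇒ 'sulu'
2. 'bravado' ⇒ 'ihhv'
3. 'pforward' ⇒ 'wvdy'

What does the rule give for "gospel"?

nzl

In each case the input is transformed by: shift every letter 7 places forward in the alphabet (wrapping around), then keep every other character starting from the first (positions 1st, 3rd, 5th, ...).
"gospel" → "nvzwls" → "nzl".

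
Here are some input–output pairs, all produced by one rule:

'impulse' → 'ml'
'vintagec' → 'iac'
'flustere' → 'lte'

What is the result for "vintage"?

Rule — keep one character in every 3, starting at position 2 (positions 2nd, 5th, 8th, ...).
On "vintage" that produces "ia".

ia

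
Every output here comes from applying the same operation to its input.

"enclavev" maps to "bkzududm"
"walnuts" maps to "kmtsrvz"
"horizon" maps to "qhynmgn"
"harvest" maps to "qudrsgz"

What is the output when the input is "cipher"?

The transformation: move the first 2 characters to the end (rotate left by 2), then shift every letter 1 place backward in the alphabet (wrapping around).
"cipher" → "pherci" → "ogdqbh".
(Check on "harvest": → "rvestha" → "qudrsgz" ✓)

ogdqbh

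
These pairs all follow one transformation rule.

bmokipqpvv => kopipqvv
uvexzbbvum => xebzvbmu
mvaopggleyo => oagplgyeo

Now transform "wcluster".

ultsre

What's happening: delete the first 2 characters, then swap each adjacent pair of characters (1↔2, 3↔4, ...).
Working it through for "wcluster": intermediate "luster", final "ultsre".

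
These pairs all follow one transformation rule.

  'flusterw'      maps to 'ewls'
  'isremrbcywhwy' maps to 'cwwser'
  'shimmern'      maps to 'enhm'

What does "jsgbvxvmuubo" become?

The transformation: keep every other character starting from the second (positions 2nd, 4th, 6th, ...), then swap the front and back halves of the string.
Starting from "jsgbvxvmuubo": after the first operation, "sbxmuo"; after the second, "muosbx".

muosbx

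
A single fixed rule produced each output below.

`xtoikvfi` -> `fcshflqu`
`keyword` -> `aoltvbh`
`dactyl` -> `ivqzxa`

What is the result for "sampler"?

The rule is to shift every letter 3 places backward in the alphabet (wrapping around), then reverse the string.
Starting from "sampler": after the first operation, "pxjmibo"; after the second, "obimjxp".

obimjxp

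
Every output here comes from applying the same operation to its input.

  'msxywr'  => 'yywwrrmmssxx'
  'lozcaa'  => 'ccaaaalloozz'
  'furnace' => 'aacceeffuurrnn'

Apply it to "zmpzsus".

The pattern: move the last 3 characters to the front (rotate right by 3), then double every character.
"zmpzsus" → "suszmpz" → "ssuusszzmmppzz".

ssuusszzmmppzz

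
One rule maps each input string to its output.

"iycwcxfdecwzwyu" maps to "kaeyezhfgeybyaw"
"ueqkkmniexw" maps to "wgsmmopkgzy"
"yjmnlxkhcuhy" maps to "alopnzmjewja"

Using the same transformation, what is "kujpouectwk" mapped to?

mwlrqwgevym

The pattern: shift every letter 2 places forward in the alphabet (wrapping around).
"kujpouectwk" → "mwlrqwgevym".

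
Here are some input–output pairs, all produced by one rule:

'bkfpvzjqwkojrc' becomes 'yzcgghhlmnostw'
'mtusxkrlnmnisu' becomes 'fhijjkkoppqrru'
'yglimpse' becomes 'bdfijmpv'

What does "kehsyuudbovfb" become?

Rule — sort the characters into alphabetical order, then shift every letter 3 places backward in the alphabet (wrapping around).
Applying both steps to "kehsyuudbovfb": "bbdefhkosuuvy", then "yyabcehlprrsv".

yyabcehlprrsv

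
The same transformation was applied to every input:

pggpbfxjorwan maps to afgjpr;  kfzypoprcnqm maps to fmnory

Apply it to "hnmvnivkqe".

eiknv

Rule — keep every other character starting from the second (positions 2nd, 4th, 6th, ...), then sort the characters into alphabetical order.
Applying both steps to "hnmvnivkqe": "nvike", then "eiknv".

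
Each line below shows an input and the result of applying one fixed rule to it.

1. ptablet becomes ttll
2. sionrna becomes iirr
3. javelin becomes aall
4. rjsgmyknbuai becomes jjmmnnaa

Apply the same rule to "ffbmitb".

Each output is the input with this applied: keep one character in every 3, starting at position 2 (positions 2nd, 5th, 8th, ...), then double every character.
Starting from "ffbmitb": after the first operation, "fi"; after the second, "ffii".

ffii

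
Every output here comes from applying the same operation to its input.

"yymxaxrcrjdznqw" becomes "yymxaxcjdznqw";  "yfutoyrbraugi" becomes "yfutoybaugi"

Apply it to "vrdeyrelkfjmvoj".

Rule — remove every "r".
For "vrdeyrelkfjmvoj" the result is "vdeyelkfjmvoj".

vdeyelkfjmvoj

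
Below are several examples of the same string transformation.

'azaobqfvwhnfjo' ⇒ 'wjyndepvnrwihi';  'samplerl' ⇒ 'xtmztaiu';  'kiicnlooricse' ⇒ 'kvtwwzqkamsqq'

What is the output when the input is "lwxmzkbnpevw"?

uhsjvxmdetef

Each output is the input with this applied: shift every letter 8 places forward in the alphabet (wrapping around), then move the first 3 characters to the end (rotate left by 3).
On "lwxmzkbnpevw": the first step gives "tefuhsjvxmde", and the second then gives "uhsjvxmdetef".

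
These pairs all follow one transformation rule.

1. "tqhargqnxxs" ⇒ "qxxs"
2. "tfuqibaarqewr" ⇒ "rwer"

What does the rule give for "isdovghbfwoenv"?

eovn

The transformation: swap each adjacent pair of characters (1↔2, 3↔4, ...), then keep only the last 4 characters.
For "isdovghbfwoenv", step one produces "siodgvbhwfeovn"; step two turns that into "eovn".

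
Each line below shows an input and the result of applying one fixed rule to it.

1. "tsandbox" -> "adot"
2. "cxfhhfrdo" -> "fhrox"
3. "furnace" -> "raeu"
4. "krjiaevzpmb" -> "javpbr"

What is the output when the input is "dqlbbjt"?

lbtq

The rule is to move the first 2 characters to the end (rotate left by 2), then keep every other character starting from the first (positions 1st, 3rd, 5th, ...).
Starting from "dqlbbjt": after the first operation, "lbbjtdq"; after the second, "lbtq".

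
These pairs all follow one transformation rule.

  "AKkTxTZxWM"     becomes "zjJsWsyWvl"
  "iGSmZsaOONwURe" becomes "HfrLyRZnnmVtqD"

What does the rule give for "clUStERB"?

BKtrSdqa

Each output is the input with this applied: shift every letter 1 place backward in the alphabet (wrapping around), then flip the case of every letter.
Applying both steps to "clUStERB": "bkTRsDQA", then "BKtrSdqa".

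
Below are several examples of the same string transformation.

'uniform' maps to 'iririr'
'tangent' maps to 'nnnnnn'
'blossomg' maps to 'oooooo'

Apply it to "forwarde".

rrrrrr

In each case the input is transformed by: keep one character in every 3, starting at position 3 (positions 3rd, 6th, 9th, ...), then write the whole string 3 times in a row.
Applying that to "forwarde" gives "rrrrrr".
(Check on "blossomg": → "oo" → "oooooo" ✓)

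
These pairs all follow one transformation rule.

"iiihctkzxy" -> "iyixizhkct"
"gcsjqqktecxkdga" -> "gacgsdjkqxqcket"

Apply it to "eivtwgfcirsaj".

ejiavstrwigcf

The transformation: take characters alternately from the front and the back (1st, last, 2nd, 2nd-last, ...).
"eivtwgfcirsaj" → "ejiavstrwigcf".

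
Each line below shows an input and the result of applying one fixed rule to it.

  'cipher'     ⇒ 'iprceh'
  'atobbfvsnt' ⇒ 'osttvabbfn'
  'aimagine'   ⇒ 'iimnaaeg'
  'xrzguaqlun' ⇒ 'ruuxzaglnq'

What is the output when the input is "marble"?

lmrabe

The pattern: sort the characters into alphabetical order, then swap the front and back halves of the string.
"marble" → "abelmr" → "lmrabe".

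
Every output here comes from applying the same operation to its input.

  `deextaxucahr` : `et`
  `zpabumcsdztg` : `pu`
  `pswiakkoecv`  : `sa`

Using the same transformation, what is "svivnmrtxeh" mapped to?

vn

The transformation: keep one character in every 3, starting at position 2 (positions 2nd, 5th, 8th, ...), then delete the last 2 characters.
For "svivnmrtxeh", step one produces "vnth"; step two turns that into "vn".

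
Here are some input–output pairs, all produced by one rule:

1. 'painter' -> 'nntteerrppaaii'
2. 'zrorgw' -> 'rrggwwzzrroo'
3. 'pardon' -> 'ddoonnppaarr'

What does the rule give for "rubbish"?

In each case the input is transformed by: move the first 3 characters to the end (rotate left by 3), then double every character.
For "rubbish", step one produces "bishrub"; step two turns that into "bbiisshhrruubb".

bbiisshhrruubb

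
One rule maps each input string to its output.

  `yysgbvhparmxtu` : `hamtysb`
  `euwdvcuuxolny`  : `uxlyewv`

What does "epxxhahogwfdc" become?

hgfcexh

What's happening: keep every other character starting from the first (positions 1st, 3rd, 5th, ...), then move the first 3 characters to the end (rotate left by 3).
On "epxxhahogwfdc" that produces "hgfcexh".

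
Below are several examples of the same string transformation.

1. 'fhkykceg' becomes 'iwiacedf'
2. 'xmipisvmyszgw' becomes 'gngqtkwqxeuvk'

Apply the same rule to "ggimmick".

gkkgaiee

Each output is the input with this applied: move the first 2 characters to the end (rotate left by 2), then shift every letter 2 places backward in the alphabet (wrapping around).
Starting from "ggimmick": after the first operation, "immickgg"; after the second, "gkkgaiee".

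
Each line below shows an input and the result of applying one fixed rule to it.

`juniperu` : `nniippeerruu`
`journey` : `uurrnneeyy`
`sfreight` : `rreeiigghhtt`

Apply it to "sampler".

mmpplleerr

The rule is to delete the first 2 characters, then double every character.
Starting from "sampler": after the first operation, "mpler"; after the second, "mmpplleerr".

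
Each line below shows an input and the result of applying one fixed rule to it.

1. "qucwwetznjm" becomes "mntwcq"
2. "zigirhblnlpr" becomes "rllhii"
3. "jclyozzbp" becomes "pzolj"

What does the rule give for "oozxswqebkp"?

pbqszo

The rule is to reverse the string, then keep every other character starting from the first (positions 1st, 3rd, 5th, ...).
Starting from "oozxswqebkp": after the first operation, "pkbeqwsxzoo"; after the second, "pbqszo".
(Check on "jclyozzbp": → "pbzzoylcj" → "pzolj" ✓)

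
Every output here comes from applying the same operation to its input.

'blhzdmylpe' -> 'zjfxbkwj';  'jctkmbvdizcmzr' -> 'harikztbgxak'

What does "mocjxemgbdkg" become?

kmahvckezb

Looking at the pairs, the operation is to shift every letter 2 places backward in the alphabet (wrapping around), then delete the last 2 characters.
On "mocjxemgbdkg": the first step gives "kmahvckezbie", and the second then gives "kmahvckezb".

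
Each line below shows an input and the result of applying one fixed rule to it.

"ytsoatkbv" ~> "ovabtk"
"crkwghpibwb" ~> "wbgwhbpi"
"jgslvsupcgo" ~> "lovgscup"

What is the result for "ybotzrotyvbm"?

The transformation: delete the first 3 characters, then take characters alternately from the front and the back (1st, last, 2nd, 2nd-last, ...).
"ybotzrotyvbm" → "tzrotyvbm" → "tmzbrvoyt".

tmzbrvoyt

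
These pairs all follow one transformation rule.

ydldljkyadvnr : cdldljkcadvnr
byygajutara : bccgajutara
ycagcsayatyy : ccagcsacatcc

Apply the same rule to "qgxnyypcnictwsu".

qgxnccpcnictwsu

The transformation: replace every "y" with "c".
Applying that to "qgxnyypcnictwsu" gives "qgxnccpcnictwsu".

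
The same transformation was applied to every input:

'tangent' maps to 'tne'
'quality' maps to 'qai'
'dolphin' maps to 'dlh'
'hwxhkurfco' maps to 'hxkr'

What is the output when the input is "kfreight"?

The pattern: delete the last 2 characters, then keep every other character starting from the first (positions 1st, 3rd, 5th, ...).
"kfreight" → "kri".

kri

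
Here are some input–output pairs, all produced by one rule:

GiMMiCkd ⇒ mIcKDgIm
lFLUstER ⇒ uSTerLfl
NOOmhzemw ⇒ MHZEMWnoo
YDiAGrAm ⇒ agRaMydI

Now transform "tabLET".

The transformation: move the first 3 characters to the end (rotate left by 3), then flip the case of every letter.
On "tabLET": the first step gives "LETtab", and the second then gives "letTAB".

letTAB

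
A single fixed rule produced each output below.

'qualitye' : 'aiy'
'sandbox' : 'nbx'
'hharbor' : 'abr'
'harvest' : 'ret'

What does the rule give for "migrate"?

gae

The transformation: delete the first 2 characters, then keep every other character starting from the first (positions 1st, 3rd, 5th, ...).
"migrate" → "grate" → "gae".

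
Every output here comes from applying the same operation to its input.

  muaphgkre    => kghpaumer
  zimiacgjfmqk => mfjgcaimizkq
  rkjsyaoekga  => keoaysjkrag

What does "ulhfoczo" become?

cofhluoz

In each case the input is transformed by: move the last 2 characters to the front (rotate right by 2), then reverse the string.
Working it through for "ulhfoczo": intermediate "zoulhfoc", final "cofhluoz".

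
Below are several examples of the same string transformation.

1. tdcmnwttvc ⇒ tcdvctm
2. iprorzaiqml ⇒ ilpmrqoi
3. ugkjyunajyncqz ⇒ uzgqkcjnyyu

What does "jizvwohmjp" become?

jpijzmv

In each case the input is transformed by: take characters alternately from the front and the back (1st, last, 2nd, 2nd-last, ...), then delete the last 3 characters.
On "jizvwohmjp": the first step gives "jpijzmvhwo", and the second then gives "jpijzmv".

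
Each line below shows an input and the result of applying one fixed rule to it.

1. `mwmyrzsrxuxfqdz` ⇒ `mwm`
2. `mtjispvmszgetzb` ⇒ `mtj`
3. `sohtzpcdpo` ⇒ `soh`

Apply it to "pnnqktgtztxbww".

Rule — keep only the first 3 characters.
So "pnnqktgtztxbww" becomes "pnn".

pnn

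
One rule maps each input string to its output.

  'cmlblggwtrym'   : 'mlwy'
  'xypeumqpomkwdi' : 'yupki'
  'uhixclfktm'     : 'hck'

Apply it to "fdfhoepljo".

The transformation: keep one character in every 3, starting at position 2 (positions 2nd, 5th, 8th, ...).
"fdfhoepljo" → "dol".

dol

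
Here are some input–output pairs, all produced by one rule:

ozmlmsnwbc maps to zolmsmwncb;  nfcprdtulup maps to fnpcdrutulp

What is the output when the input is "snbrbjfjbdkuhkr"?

nsrbjbjfdbukkhr

Rule — swap each adjacent pair of characters (1↔2, 3↔4, ...).
So "snbrbjfjbdkuhkr" becomes "nsrbjbjfdbukkhr".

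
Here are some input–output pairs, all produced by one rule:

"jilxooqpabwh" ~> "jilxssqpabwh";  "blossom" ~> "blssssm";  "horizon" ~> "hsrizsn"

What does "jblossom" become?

jblssssm

Looking at the pairs, the operation is to replace every "o" with "s".
Applying that to "jblossom" gives "jblssssm".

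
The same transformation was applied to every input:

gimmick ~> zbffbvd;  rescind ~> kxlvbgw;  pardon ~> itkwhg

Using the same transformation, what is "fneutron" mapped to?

ygxnmkhg

The rule is to shift every letter 7 places backward in the alphabet (wrapping around).
So "fneutron" becomes "ygxnmkhg".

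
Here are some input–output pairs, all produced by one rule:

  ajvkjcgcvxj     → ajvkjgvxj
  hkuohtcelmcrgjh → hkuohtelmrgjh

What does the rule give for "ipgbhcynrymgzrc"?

The pattern: remove every "c".
So "ipgbhcynrymgzrc" becomes "ipgbhynrymgzr".

ipgbhynrymgzr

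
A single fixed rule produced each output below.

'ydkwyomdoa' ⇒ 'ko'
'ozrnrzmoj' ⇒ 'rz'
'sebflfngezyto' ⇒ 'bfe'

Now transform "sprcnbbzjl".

The rule is to delete the last 2 characters, then keep one character in every 3, starting at position 3 (positions 3rd, 6th, 9th, ...).
Applying both steps to "sprcnbbzjl": "sprcnbbz", then "rb".
(Check on "ozrnrzmoj": → "ozrnrzm" → "rz" ✓)

rb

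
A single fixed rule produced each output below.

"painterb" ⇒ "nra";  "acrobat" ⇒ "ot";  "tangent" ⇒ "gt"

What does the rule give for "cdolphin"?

lid

The pattern: move the first 2 characters to the end (rotate left by 2), then keep one character in every 3, starting at position 2 (positions 2nd, 5th, 8th, ...).
"cdolphin" → "lid".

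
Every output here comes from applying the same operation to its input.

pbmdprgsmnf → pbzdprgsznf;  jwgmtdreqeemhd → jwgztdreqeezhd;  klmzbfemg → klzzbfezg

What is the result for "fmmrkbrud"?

fzzrkbrud

In each case the input is transformed by: replace every "m" with "z".
Applying that to "fmmrkbrud" gives "fzzrkbrud".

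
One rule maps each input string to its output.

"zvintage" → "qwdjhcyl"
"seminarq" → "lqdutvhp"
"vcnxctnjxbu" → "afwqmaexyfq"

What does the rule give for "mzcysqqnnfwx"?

In each case the input is transformed by: shift every letter 3 places forward in the alphabet (wrapping around), then move the first 3 characters to the end (rotate left by 3).
Working it through for "mzcysqqnnfwx": intermediate "pcfbvttqqiza", final "bvttqqizapcf".

bvttqqizapcf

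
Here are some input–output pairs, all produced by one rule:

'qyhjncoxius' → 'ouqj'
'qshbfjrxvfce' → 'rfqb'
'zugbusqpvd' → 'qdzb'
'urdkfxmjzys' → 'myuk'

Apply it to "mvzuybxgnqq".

The transformation: keep one character in every 3, starting at position 1 (positions 1st, 4th, 7th, ...), then move the last 2 characters to the front (rotate right by 2).
So "mvzuybxgnqq" becomes "xqmu".

xqmu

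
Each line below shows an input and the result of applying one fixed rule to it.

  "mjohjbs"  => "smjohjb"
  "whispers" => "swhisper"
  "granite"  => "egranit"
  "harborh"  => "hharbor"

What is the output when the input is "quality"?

The transformation: move the last character to the front.
On "quality" that produces "yqualit".

yqualit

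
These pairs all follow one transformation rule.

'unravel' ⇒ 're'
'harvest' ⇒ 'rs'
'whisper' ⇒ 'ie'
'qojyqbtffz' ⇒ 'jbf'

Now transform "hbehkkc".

In each case the input is transformed by: keep one character in every 3, starting at position 3 (positions 3rd, 6th, 9th, ...).
"hbehkkc" → "ek".

ek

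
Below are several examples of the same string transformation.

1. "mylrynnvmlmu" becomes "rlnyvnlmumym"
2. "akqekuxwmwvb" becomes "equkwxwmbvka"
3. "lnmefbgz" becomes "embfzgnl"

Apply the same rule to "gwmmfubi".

mmufibwg

The rule is to move the first 2 characters to the end (rotate left by 2), then swap each adjacent pair of characters (1↔2, 3↔4, ...).
Starting from "gwmmfubi": after the first operation, "mmfubigw"; after the second, "mmufibwg".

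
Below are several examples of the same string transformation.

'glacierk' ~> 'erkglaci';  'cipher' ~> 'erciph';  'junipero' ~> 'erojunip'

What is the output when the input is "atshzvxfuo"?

xfuoatshzv

In each case the input is transformed by: move the first character to the end, then swap the front and back halves of the string.
Starting from "atshzvxfuo": after the first operation, "tshzvxfuoa"; after the second, "xfuoatshzv".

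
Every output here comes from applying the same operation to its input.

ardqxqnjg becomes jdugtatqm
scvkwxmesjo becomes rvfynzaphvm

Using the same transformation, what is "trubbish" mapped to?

kwuxeelv

In each case the input is transformed by: shift every letter 3 places forward in the alphabet (wrapping around), then move the last character to the front.
Working it through for "trubbish": intermediate "wuxeelvk", final "kwuxeelv".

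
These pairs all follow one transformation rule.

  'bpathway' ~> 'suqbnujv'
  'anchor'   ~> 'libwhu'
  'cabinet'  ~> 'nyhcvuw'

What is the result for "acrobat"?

nuvilwu

Looking at the pairs, the operation is to shift every letter 6 places backward in the alphabet (wrapping around), then reverse the string.
For "acrobat", step one produces "uwlivun"; step two turns that into "nuvilwu".
(Check on "cabinet": → "wuvchyn" → "nyhcvuw" ✓)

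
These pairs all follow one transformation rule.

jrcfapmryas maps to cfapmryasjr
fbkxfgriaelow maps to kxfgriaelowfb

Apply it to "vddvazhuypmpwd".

dvazhuypmpwdvd

In each case the input is transformed by: move the first 2 characters to the end (rotate left by 2).
Doing the same to "vddvazhuypmpwd": "dvazhuypmpwdvd".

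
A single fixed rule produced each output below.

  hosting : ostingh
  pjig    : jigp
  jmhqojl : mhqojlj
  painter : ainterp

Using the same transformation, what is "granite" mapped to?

raniteg

Rule — move the first character to the end.
So "granite" becomes "raniteg".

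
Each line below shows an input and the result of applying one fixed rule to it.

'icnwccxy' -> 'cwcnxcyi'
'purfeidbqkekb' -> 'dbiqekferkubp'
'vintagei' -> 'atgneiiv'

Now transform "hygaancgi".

anacggyih

What's happening: take characters alternately from the front and the back (1st, last, 2nd, 2nd-last, ...), then reverse the string.
On "hygaancgi": the first step gives "hiyggcana", and the second then gives "anacggyih".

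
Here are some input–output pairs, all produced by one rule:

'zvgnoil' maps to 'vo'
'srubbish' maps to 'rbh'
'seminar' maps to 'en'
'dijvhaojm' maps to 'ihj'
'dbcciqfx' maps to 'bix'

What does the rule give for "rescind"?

ei

Each output is the input with this applied: keep one character in every 3, starting at position 2 (positions 2nd, 5th, 8th, ...).
For "rescind" the result is "ei".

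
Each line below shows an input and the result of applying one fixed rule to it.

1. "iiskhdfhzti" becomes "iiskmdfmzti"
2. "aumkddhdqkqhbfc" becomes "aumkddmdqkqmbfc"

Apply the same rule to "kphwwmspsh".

The transformation: replace every "h" with "m".
So "kphwwmspsh" becomes "kpmwwmspsm".

kpmwwmspsm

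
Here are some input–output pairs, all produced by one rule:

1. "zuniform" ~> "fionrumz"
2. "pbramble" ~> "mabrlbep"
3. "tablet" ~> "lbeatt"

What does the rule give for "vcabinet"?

ibnaectv

What's happening: swap the front and back halves of the string, then take characters alternately from the front and the back (1st, last, 2nd, 2nd-last, ...).
"vcabinet" → "inetvcab" → "ibnaectv".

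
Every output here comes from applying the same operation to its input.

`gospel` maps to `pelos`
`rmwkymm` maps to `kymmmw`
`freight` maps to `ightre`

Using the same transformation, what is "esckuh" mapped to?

kuhsc

Looking at the pairs, the operation is to delete the first character, then move the first 2 characters to the end (rotate left by 2).
Starting from "esckuh": after the first operation, "sckuh"; after the second, "kuhsc".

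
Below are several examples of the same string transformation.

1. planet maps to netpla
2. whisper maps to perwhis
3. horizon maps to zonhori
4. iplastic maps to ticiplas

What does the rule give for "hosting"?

inghost

In each case the input is transformed by: move the last 3 characters to the front (rotate right by 3).
"hosting" → "inghost".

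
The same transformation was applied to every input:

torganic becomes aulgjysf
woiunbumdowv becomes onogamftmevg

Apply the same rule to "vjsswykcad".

The pattern: shift every letter 8 places backward in the alphabet (wrapping around), then move the last 2 characters to the front (rotate right by 2).
Starting from "vjsswykcad": after the first operation, "nbkkoqcusv"; after the second, "svnbkkoqcu".

svnbkkoqcu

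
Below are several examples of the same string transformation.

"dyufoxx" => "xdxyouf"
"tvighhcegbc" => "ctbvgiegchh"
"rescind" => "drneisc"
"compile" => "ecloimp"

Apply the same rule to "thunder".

rtehdun

Rule — take characters alternately from the front and the back (1st, last, 2nd, 2nd-last, ...), then swap each adjacent pair of characters (1↔2, 3↔4, ...).
"thunder" → "trheudn" → "rtehdun".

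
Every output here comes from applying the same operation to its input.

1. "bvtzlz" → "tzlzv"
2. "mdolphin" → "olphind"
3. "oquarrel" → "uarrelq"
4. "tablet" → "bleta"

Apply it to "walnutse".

lnutsea

The rule is to delete the first character, then move the first character to the end.
Starting from "walnutse": after the first operation, "alnutse"; after the second, "lnutsea".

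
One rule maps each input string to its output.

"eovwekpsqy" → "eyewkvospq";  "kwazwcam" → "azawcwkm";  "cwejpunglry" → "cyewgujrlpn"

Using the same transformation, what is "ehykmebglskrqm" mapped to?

byesergqhmkmkl

The pattern: sort the characters into alphabetical order, then take characters alternately from the front and the back (1st, last, 2nd, 2nd-last, ...).
Doing the same to "ehykmebglskrqm": "byesergqhmkmkl".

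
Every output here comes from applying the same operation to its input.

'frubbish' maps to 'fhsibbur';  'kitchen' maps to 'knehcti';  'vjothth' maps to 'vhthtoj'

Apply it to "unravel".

ulevarn

The rule is to move the first character to the end, then reverse the string.
Starting from "unravel": after the first operation, "nravelu"; after the second, "ulevarn".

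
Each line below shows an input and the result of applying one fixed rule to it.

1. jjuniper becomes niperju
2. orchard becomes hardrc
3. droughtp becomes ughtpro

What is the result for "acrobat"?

Each output is the input with this applied: delete the first character, then move the first 2 characters to the end (rotate left by 2).
On "acrobat": the first step gives "crobat", and the second then gives "obatcr".

obatcr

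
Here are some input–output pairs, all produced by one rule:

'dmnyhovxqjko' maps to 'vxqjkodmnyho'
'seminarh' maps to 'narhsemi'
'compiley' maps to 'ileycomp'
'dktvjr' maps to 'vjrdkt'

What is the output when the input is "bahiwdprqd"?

dprqdbahiw

What's happening: swap the front and back halves of the string.
Applying that to "bahiwdprqd" gives "dprqdbahiw".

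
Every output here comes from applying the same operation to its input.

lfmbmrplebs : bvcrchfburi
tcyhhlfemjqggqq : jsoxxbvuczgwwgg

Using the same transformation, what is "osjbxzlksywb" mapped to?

eizrnpbaiomr

Each output is the input with this applied: shift every letter 10 places backward in the alphabet (wrapping around).
For "osjbxzlksywb" the result is "eizrnpbaiomr".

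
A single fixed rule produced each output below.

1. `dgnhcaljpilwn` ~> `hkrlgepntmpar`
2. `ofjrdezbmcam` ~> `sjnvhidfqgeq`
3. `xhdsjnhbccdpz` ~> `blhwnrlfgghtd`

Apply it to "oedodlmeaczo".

sihshpqiegds

In each case the input is transformed by: shift every letter 4 places forward in the alphabet (wrapping around).
"oedodlmeaczo" → "sihshpqiegds".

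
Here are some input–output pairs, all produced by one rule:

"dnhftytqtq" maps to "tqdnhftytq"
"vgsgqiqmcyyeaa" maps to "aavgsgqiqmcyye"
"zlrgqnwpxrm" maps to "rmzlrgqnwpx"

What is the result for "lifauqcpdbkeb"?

The rule is to move the last 2 characters to the front (rotate right by 2).
"lifauqcpdbkeb" → "eblifauqcpdbk".

eblifauqcpdbk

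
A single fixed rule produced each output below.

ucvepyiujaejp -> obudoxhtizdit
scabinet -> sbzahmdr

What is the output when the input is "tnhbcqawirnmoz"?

The rule is to swap the first and last characters, then shift every letter 1 place backward in the alphabet (wrapping around).
Doing the same to "tnhbcqawirnmoz": "ymgabpzvhqmlns".

ymgabpzvhqmlns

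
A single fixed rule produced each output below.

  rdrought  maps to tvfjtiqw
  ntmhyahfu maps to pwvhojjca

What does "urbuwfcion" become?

The transformation: take characters alternately from the front and the back (1st, last, 2nd, 2nd-last, ...), then shift every letter 2 places forward in the alphabet (wrapping around).
On "urbuwfcion": the first step gives "unrobiucwf", and the second then gives "wptqdkweyh".
(Check on "rdrought": → "rtdhrgou" → "tvfjtiqw" ✓)

wptqdkweyh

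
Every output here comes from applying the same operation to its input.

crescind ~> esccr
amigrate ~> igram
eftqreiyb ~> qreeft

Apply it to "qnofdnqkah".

dnqqnof

The pattern: delete the last 3 characters, then move the last 3 characters to the front (rotate right by 3).
Applying both steps to "qnofdnqkah": "qnofdnq", then "dnqqnof".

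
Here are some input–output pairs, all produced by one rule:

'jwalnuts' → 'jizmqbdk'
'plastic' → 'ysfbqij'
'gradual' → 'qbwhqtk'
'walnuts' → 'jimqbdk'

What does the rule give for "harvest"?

ijxqhlu

What's happening: move the last 2 characters to the front (rotate right by 2), then shift every letter 10 places backward in the alphabet (wrapping around).
On "harvest": the first step gives "stharve", and the second then gives "ijxqhlu".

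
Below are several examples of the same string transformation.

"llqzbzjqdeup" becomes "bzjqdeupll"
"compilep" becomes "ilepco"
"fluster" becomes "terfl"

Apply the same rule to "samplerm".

lermsa

The transformation: move the first 2 characters to the end (rotate left by 2), then delete the first 2 characters.
For "samplerm", step one produces "mplermsa"; step two turns that into "lermsa".
(Check on "fluster": → "usterfl" → "terfl" ✓)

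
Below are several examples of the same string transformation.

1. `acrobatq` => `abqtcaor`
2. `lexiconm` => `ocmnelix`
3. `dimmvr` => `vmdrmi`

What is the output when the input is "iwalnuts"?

What's happening: swap the front and back halves of the string, then swap each adjacent pair of characters (1↔2, 3↔4, ...).
Working it through for "iwalnuts": intermediate "nutsiwal", final "unstwila".

unstwila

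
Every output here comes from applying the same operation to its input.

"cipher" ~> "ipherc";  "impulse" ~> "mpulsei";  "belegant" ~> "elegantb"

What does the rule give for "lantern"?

Each output is the input with this applied: move the first character to the end.
So "lantern" becomes "anternl".

anternl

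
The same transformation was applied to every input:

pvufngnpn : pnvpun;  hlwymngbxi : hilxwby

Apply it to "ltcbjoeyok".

lktocyb

The rule is to take characters alternately from the front and the back (1st, last, 2nd, 2nd-last, ...), then delete the last 3 characters.
Starting from "ltcbjoeyok": after the first operation, "lktocybejo"; after the second, "lktocyb".
(Check on "pvufngnpn": → "pnvpunfgn" → "pnvpun" ✓)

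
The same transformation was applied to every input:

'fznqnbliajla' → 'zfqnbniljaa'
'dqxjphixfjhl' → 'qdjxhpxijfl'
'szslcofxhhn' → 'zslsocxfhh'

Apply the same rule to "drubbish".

rdbuibh

The rule is to swap each adjacent pair of characters (1↔2, 3↔4, ...), then delete the last character.
Working it through for "drubbish": intermediate "rdbuibhs", final "rdbuibh".
(Check on "szslcofxhhn": → "zslsocxfhhn" → "zslsocxfhh" ✓)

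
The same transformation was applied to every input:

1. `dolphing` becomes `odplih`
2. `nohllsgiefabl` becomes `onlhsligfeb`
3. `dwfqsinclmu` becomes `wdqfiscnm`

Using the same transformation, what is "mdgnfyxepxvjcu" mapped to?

dmngyfexxpjv

Looking at the pairs, the operation is to swap each adjacent pair of characters (1↔2, 3↔4, ...), then delete the last 2 characters.
So "mdgnfyxepxvjcu" becomes "dmngyfexxpjv".
(Check on "dwfqsinclmu": → "wdqfiscnmlu" → "wdqfiscnm" ✓)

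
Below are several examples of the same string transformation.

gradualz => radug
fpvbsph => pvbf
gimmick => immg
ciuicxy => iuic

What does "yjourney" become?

joury

The rule is to delete the last 3 characters, then move the first character to the end.
Applying both steps to "yjourney": "yjour", then "joury".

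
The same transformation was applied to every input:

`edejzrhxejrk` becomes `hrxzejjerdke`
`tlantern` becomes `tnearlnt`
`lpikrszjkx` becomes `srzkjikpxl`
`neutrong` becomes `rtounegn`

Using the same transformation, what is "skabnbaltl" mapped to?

bnablatkls

What's happening: swap the front and back halves of the string, then take characters alternately from the front and the back (1st, last, 2nd, 2nd-last, ...).
For "skabnbaltl", step one produces "baltlskabn"; step two turns that into "bnablatkls".
(Check on "lpikrszjkx": → "szjkxlpikr" → "srzkjikpxl" ✓)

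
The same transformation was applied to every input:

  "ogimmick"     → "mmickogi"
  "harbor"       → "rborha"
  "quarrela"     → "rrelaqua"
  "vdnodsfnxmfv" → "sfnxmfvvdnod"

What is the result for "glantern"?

nterngla

The rule is to move the last character to the front, then swap the front and back halves of the string.
"glantern" → "nglanter" → "nterngla".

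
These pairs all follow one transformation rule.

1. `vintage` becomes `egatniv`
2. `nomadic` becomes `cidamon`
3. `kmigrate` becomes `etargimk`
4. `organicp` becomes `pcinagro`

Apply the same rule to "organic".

cinagro

The pattern: reverse the string.
Doing the same to "organic": "cinagro".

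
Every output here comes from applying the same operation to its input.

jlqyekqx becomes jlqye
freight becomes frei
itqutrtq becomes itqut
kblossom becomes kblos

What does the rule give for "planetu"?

plan

What's happening: delete the last 3 characters.
So "planetu" becomes "plan".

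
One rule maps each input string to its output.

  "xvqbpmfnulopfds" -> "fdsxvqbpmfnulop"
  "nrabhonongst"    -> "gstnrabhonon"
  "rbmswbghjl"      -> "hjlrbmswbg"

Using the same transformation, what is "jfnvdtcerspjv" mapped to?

pjvjfnvdtcers

The pattern: move the last 3 characters to the front (rotate right by 3).
For "jfnvdtcerspjv" the result is "pjvjfnvdtcers".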